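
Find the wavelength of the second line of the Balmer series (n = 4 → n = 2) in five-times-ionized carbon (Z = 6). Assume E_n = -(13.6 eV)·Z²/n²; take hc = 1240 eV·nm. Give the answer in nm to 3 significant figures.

The Balmer series terminates on n_f = 2; the second line has n_i = 2+2 = 4.
ΔE = 489.6 × (1/2² − 1/4²) = 91.80 eV.
λ = 1240 / 91.80 = 13.5 nm.

13.5 nm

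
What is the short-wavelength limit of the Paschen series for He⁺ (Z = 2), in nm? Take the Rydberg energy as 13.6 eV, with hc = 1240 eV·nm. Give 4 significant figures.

The Paschen series has lower level n_f = 3; the series limit corresponds to n_i → ∞.
ΔE_max = 13.6 × 4 / 3² = 6.044 eV.
λ_min = 1240 / 6.044 = 205.1 nm.

205.1 nm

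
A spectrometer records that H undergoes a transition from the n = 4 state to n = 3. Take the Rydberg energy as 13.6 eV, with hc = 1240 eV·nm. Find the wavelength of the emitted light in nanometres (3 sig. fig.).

ΔE = 13.60 × (1/3² − 1/4²) = 13.60 × 0.04861 = 0.6611 eV.
λ = hc/ΔE = 1240 / 0.6611 = 1880 nm.

1880 nm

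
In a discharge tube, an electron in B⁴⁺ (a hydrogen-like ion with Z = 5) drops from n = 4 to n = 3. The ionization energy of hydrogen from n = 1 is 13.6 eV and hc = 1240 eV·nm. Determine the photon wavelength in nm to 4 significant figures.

For Z = 5 the level energies scale as Z², so the effective Rydberg energy is 13.6 × 25 = 340.0 eV.
ΔE = 340.0 × (1/3² − 1/4²) = 340.0 × 0.04861 = 16.53 eV.
λ = hc/ΔE = 1240 / 16.53 = 75.03 nm.

75.03 nm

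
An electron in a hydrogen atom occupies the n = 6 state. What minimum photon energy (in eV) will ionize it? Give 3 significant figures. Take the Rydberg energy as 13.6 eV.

0.378 eV

E_6 = −13.60/36 = −0.378 eV, so ionization (to E = 0) requires 0.378 eV.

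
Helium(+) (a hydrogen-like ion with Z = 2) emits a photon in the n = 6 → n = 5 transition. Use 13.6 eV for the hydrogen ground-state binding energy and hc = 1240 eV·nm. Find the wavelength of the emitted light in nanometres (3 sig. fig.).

1860 nm

For Z = 2 the level energies scale as Z², so the effective Rydberg energy is 13.6 × 4 = 54.40 eV.
ΔE = 54.40 × (1/5² − 1/6²) = 54.40 × 0.01222 = 0.6649 eV.
λ = hc/ΔE = 1240 / 0.6649 = 1860 nm.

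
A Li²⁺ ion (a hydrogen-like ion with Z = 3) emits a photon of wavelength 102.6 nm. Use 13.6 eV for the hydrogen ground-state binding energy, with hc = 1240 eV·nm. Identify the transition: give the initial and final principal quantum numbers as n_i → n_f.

The photon energy is ΔE = hc/λ = 1240 / 102.6 = 12.09 eV.
With Z = 3, ΔE = 122.4 × (1/n_f² − 1/n_i²), so 1/n_f² − 1/n_i² = 0.09874.
Trying n_f = 3 gives 1/n_i² = 0.01237, i.e. n_i ≈ 9; this pair matches.

n_i = 9, n_f = 3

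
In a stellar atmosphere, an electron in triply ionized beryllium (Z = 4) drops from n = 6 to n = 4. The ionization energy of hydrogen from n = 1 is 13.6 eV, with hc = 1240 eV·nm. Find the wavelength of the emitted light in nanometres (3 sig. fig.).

For Z = 4 the level energies scale as Z², so the effective Rydberg energy is 13.6 × 16 = 217.6 eV.
ΔE = 217.6 × (1/4² − 1/6²) = 217.6 × 0.03472 = 7.556 eV.
λ = hc/ΔE = 1240 / 7.556 = 164 nm.

164 nm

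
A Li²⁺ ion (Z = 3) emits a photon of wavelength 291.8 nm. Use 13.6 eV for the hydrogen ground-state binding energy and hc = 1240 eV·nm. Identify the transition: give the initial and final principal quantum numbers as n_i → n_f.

n_i = 6, n_f = 4

The photon energy is ΔE = hc/λ = 1240 / 291.8 = 4.249 eV.
With Z = 3, ΔE = 122.4 × (1/n_f² − 1/n_i²), so 1/n_f² − 1/n_i² = 0.03472.
Trying n_f = 4 gives 1/n_i² = 0.02778, i.e. n_i ≈ 6; this pair matches.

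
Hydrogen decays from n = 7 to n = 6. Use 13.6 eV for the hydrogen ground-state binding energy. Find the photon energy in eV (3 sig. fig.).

E_7 = −13.60/49 = −0.2776 eV and E_6 = −13.60/36 = −0.3778 eV.
The photon energy is |E_7 − E_6| = 0.100 eV.

0.100 eV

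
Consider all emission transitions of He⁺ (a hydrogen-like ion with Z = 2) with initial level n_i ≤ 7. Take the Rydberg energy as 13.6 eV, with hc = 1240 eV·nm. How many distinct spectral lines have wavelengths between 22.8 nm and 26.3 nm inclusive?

5

Enumerate all n_i → n_f pairs with 1 ≤ n_f < n_i ≤ 7 and compute λ = 1240 / [13.6·4·(1/n_f² − 1/n_i²)].
Lines falling in [22.8, 26.3] nm: 7→1 (23.27 nm), 6→1 (23.45 nm), 5→1 (23.74 nm), 4→1 (24.31 nm), 3→1 (25.64 nm).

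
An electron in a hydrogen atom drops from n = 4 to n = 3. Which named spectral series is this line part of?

Paschen

The series is set by the lower level: n_f = 3 is the Paschen series.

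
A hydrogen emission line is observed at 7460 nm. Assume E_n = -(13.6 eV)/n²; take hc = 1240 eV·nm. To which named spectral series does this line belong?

ΔE = 1240/7460 = 0.1662 eV.
This matches 13.6 × (1/5² − 1/6²), so n_f = 5: the Pfund series.

Pfund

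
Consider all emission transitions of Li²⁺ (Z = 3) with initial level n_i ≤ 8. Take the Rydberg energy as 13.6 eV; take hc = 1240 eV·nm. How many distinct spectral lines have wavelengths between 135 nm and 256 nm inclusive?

4

Enumerate all n_i → n_f pairs with 1 ≤ n_f < n_i ≤ 8 and compute λ = 1240 / [13.6·9·(1/n_f² − 1/n_i²)].
Lines falling in [135, 256] nm: 5→3 (142.5 nm), 4→3 (208.4 nm), 8→4 (216.1 nm), 7→4 (240.7 nm).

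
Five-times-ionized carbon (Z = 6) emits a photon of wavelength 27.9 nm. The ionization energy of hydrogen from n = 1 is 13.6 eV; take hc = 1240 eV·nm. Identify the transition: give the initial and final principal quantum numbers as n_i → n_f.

The photon energy is ΔE = hc/λ = 1240 / 27.9 = 44.44 eV.
With Z = 6, ΔE = 489.6 × (1/n_f² − 1/n_i²), so 1/n_f² − 1/n_i² = 0.09078.
Trying n_f = 3 gives 1/n_i² = 0.02033, i.e. n_i ≈ 7; this pair matches.

n_i = 7, n_f = 3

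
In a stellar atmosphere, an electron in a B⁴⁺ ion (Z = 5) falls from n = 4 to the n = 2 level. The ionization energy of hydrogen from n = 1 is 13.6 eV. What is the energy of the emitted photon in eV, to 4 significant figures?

The Bohr energies scale as Z², so for Z = 5: E_n = −340.0/n² eV.
E_4 = −340.0/16 = −21.25 eV and E_2 = −340.0/4 = −85.00 eV.
The photon energy is |E_4 − E_2| = 63.75 eV.

63.75 eV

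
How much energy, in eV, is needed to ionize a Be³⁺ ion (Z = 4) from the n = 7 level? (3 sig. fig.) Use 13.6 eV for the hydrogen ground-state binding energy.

E_n = −13.6 Z²/n² = −217.6/n² eV for Z = 4.
E_7 = −217.6/49 = −4.44 eV, so ionization (to E = 0) requires 4.44 eV.

4.44 eV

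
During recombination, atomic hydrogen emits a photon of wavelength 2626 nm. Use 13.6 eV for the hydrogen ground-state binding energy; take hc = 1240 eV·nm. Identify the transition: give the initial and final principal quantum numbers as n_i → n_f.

n_i = 6, n_f = 4

The photon energy is ΔE = hc/λ = 1240 / 2626 = 0.4722 eV.
With Z = 1, ΔE = 13.60 × (1/n_f² − 1/n_i²), so 1/n_f² − 1/n_i² = 0.03472.
Trying n_f = 4 gives 1/n_i² = 0.02778, i.e. n_i ≈ 6; this pair matches.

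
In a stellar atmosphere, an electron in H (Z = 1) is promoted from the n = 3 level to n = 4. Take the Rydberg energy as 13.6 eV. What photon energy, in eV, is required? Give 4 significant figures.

0.6611 eV

E_4 = −13.60/16 = −0.8500 eV and E_3 = −13.60/9 = −1.511 eV.
The photon energy is |E_4 − E_3| = 0.6611 eV.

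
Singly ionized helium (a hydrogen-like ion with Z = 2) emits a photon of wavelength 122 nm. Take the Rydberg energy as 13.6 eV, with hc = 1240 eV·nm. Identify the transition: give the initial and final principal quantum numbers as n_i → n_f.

The photon energy is ΔE = hc/λ = 1240 / 122 = 10.16 eV.
With Z = 2, ΔE = 54.40 × (1/n_f² − 1/n_i²), so 1/n_f² − 1/n_i² = 0.1868.
Trying n_f = 2 gives 1/n_i² = 0.06316, i.e. n_i ≈ 4; this pair matches.

n_i = 4, n_f = 2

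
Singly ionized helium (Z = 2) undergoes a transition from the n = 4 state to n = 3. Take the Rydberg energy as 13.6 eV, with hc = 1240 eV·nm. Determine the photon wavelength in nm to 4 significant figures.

468.9 nm

For Z = 2 the level energies scale as Z², so the effective Rydberg energy is 13.6 × 4 = 54.40 eV.
ΔE = 54.40 × (1/3² − 1/4²) = 54.40 × 0.04861 = 2.644 eV.
λ = hc/ΔE = 1240 / 2.644 = 468.9 nm.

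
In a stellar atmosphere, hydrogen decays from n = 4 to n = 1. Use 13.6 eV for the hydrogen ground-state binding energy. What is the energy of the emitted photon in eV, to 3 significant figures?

E_4 = −13.60/16 = −0.8500 eV and E_1 = −13.60/1 = −13.60 eV.
The photon energy is |E_4 − E_1| = 12.8 eV.

12.8 eV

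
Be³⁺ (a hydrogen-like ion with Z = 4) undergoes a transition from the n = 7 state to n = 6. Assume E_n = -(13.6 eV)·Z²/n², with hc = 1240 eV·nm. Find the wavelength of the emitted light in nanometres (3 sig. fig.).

773 nm

For Z = 4 the level energies scale as Z², so the effective Rydberg energy is 13.6 × 16 = 217.6 eV.
ΔE = 217.6 × (1/6² − 1/7²) = 217.6 × 0.007370 = 1.604 eV.
λ = hc/ΔE = 1240 / 1.604 = 773 nm.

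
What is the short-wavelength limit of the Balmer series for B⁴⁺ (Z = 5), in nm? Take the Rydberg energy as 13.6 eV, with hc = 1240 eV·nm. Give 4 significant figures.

14.59 nm

The Balmer series has lower level n_f = 2; the series limit corresponds to n_i → ∞.
ΔE_max = 13.6 × 25 / 2² = 85.00 eV.
λ_min = 1240 / 85.00 = 14.59 nm.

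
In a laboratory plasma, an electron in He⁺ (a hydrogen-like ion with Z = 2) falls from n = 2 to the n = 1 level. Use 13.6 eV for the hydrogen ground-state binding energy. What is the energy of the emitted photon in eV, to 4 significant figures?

The Bohr energies scale as Z², so for Z = 2: E_n = −54.40/n² eV.
E_2 = −54.40/4 = −13.60 eV and E_1 = −54.40/1 = −54.40 eV.
The photon energy is |E_2 − E_1| = 40.80 eV.

40.80 eV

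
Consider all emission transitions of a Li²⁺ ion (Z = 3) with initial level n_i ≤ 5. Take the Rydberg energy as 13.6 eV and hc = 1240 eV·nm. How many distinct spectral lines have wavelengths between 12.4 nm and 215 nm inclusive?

Enumerate all n_i → n_f pairs with 1 ≤ n_f < n_i ≤ 5 and compute λ = 1240 / [13.6·9·(1/n_f² − 1/n_i²)].
Lines falling in [12.4, 215] nm: 2→1 (13.51 nm), 5→2 (48.24 nm), 4→2 (54.03 nm), 3→2 (72.94 nm), 5→3 (142.5 nm), 4→3 (208.4 nm).

6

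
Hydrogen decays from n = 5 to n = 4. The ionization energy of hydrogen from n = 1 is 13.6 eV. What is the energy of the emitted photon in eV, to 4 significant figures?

E_5 = −13.60/25 = −0.5440 eV and E_4 = −13.60/16 = −0.8500 eV.
The photon energy is |E_5 − E_4| = 0.3060 eV.

0.3060 eV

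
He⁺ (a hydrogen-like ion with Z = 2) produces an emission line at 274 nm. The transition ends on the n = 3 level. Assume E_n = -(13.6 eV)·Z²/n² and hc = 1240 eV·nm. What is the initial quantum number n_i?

The photon energy is ΔE = hc/λ = 1240 / 274 = 4.526 eV.
With Z = 2, ΔE = 54.40 × (1/n_f² − 1/n_i²), so 1/n_f² − 1/n_i² = 0.08319.
With n_f = 3: 1/n_i² = 1/9 − 0.08319 = 0.02792, so n_i ≈ 5.98.

n_i = 6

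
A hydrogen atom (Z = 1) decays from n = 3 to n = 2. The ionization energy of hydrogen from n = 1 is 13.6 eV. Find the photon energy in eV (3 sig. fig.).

E_3 = −13.60/9 = −1.511 eV and E_2 = −13.60/4 = −3.400 eV.
The photon energy is |E_3 − E_2| = 1.89 eV.

1.89 eV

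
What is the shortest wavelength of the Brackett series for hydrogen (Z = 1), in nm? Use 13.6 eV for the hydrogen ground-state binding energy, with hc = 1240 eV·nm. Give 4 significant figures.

The Brackett series has lower level n_f = 4; the series limit corresponds to n_i → ∞.
ΔE_max = 13.6 × 1 / 4² = 0.8500 eV.
λ_min = 1240 / 0.8500 = 1459 nm.

1459 nm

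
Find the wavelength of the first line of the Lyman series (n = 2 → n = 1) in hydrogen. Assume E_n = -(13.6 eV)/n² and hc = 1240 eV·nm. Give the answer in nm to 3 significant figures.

The Lyman series terminates on n_f = 1; the first line has n_i = 1+1 = 2.
ΔE = 13.60 × (1/1² − 1/2²) = 10.20 eV.
λ = 1240 / 10.20 = 122 nm.

122 nm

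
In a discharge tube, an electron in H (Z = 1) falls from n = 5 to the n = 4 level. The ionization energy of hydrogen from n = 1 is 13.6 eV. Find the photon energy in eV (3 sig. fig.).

0.306 eV

E_5 = −13.60/25 = −0.5440 eV and E_4 = −13.60/16 = −0.8500 eV.
The photon energy is |E_5 − E_4| = 0.306 eV.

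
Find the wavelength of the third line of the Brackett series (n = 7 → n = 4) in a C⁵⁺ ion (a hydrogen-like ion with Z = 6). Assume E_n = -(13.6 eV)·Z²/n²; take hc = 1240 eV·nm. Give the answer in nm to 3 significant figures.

60.2 nm

The Brackett series terminates on n_f = 4; the third line has n_i = 4+3 = 7.
ΔE = 489.6 × (1/4² − 1/7²) = 20.61 eV.
λ = 1240 / 20.61 = 60.2 nm.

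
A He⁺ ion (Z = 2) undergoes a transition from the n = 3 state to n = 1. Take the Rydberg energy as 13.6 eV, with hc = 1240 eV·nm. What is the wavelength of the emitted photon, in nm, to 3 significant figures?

25.6 nm

For Z = 2 the level energies scale as Z², so the effective Rydberg energy is 13.6 × 4 = 54.40 eV.
ΔE = 54.40 × (1/1² − 1/3²) = 54.40 × 0.8889 = 48.36 eV.
λ = hc/ΔE = 1240 / 48.36 = 25.6 nm.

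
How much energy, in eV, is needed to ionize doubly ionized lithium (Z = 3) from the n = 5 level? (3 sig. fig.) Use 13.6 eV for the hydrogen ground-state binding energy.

4.90 eV

E_n = −13.6 Z²/n² = −122.4/n² eV for Z = 3.
E_5 = −122.4/25 = −4.90 eV, so ionization (to E = 0) requires 4.90 eV.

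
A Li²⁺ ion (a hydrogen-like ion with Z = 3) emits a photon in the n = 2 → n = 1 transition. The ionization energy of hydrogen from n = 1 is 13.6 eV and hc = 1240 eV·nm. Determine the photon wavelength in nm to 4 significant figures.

13.51 nm

For Z = 3 the level energies scale as Z², so the effective Rydberg energy is 13.6 × 9 = 122.4 eV.
ΔE = 122.4 × (1/1² − 1/2²) = 122.4 × 0.7500 = 91.80 eV.
λ = hc/ΔE = 1240 / 91.80 = 13.51 nm.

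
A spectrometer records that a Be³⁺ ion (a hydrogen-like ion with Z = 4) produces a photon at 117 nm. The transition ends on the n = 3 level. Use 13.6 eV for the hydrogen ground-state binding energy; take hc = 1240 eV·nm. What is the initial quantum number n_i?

n_i = 4

The photon energy is ΔE = hc/λ = 1240 / 117 = 10.60 eV.
With Z = 4, ΔE = 217.6 × (1/n_f² − 1/n_i²), so 1/n_f² − 1/n_i² = 0.04871.
With n_f = 3: 1/n_i² = 1/9 − 0.04871 = 0.06241, so n_i ≈ 4.00.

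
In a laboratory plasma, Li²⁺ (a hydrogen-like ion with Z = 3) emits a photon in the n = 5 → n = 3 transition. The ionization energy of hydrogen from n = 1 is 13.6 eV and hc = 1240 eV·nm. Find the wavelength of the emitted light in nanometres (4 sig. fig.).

For Z = 3 the level energies scale as Z², so the effective Rydberg energy is 13.6 × 9 = 122.4 eV.
ΔE = 122.4 × (1/3² − 1/5²) = 122.4 × 0.07111 = 8.704 eV.
λ = hc/ΔE = 1240 / 8.704 = 142.5 nm.

142.5 nm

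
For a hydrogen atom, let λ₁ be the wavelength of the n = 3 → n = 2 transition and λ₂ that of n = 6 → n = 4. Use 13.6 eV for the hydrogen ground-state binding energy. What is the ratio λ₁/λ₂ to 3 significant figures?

0.250

λ ∝ 1/ΔE ∝ 1/(1/n_f² − 1/n_i²), and the Z² and hc factors cancel in the ratio.
λ₁/λ₂ = (1/4² − 1/6²)/(1/2² − 1/3²) = 0.03472/0.1389 = 0.250.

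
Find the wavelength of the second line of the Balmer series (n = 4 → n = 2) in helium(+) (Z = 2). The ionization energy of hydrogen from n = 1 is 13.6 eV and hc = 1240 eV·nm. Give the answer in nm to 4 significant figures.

The Balmer series terminates on n_f = 2; the second line has n_i = 2+2 = 4.
ΔE = 54.40 × (1/2² − 1/4²) = 10.20 eV.
λ = 1240 / 10.20 = 121.6 nm.

121.6 nm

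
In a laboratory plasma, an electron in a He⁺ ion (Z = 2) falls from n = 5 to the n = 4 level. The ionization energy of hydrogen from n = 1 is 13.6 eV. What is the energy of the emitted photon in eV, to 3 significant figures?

The Bohr energies scale as Z², so for Z = 2: E_n = −54.40/n² eV.
E_5 = −54.40/25 = −2.176 eV and E_4 = −54.40/16 = −3.400 eV.
The photon energy is |E_5 − E_4| = 1.22 eV.

1.22 eV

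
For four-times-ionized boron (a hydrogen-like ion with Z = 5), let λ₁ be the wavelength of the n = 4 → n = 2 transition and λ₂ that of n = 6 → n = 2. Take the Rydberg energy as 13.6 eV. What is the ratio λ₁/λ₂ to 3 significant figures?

λ ∝ 1/ΔE ∝ 1/(1/n_f² − 1/n_i²), and the Z² and hc factors cancel in the ratio.
λ₁/λ₂ = (1/2² − 1/6²)/(1/2² − 1/4²) = 0.2222/0.1875 = 1.19.

1.19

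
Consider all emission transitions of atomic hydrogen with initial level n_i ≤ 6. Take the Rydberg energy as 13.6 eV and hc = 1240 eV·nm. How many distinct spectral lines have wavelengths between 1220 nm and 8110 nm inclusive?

Enumerate all n_i → n_f pairs with 1 ≤ n_f < n_i ≤ 6 and compute λ = 1240 / [13.6·1·(1/n_f² − 1/n_i²)].
Lines falling in [1220, 8110] nm: 5→3 (1282 nm), 4→3 (1876 nm), 6→4 (2626 nm), 5→4 (4052 nm), 6→5 (7460 nm).

5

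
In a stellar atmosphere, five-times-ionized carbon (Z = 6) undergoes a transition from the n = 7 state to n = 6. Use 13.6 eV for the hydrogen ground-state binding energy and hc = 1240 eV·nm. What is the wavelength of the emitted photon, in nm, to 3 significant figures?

344 nm

For Z = 6 the level energies scale as Z², so the effective Rydberg energy is 13.6 × 36 = 489.6 eV.
ΔE = 489.6 × (1/6² − 1/7²) = 489.6 × 0.007370 = 3.608 eV.
λ = hc/ΔE = 1240 / 3.608 = 344 nm.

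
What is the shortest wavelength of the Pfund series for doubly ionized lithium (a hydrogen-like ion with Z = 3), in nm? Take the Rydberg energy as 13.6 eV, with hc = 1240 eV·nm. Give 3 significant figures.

The Pfund series has lower level n_f = 5; the series limit corresponds to n_i → ∞.
ΔE_max = 13.6 × 9 / 5² = 4.896 eV.
λ_min = 1240 / 4.896 = 253 nm.

253 nm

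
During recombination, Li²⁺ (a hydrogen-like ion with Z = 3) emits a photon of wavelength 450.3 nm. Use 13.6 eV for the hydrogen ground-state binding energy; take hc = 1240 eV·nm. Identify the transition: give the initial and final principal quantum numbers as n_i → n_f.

The photon energy is ΔE = hc/λ = 1240 / 450.3 = 2.754 eV.
With Z = 3, ΔE = 122.4 × (1/n_f² − 1/n_i²), so 1/n_f² − 1/n_i² = 0.02250.
Trying n_f = 4 gives 1/n_i² = 0.04000, i.e. n_i ≈ 5; this pair matches.

n_i = 5, n_f = 4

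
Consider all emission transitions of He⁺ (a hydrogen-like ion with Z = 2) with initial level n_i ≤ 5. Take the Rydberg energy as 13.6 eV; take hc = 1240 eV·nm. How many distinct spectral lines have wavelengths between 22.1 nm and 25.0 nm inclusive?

Enumerate all n_i → n_f pairs with 1 ≤ n_f < n_i ≤ 5 and compute λ = 1240 / [13.6·4·(1/n_f² − 1/n_i²)].
Lines falling in [22.1, 25.0] nm: 5→1 (23.74 nm), 4→1 (24.31 nm).

2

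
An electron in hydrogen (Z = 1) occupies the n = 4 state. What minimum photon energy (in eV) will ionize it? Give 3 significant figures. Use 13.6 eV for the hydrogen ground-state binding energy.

0.850 eV

E_4 = −13.60/16 = −0.850 eV, so ionization (to E = 0) requires 0.850 eV.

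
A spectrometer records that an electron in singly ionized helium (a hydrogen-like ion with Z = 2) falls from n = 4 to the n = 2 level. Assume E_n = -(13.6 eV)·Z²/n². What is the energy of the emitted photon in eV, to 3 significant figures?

The Bohr energies scale as Z², so for Z = 2: E_n = −54.40/n² eV.
E_4 = −54.40/16 = −3.400 eV and E_2 = −54.40/4 = −13.60 eV.
The photon energy is |E_4 − E_2| = 10.2 eV.

10.2 eV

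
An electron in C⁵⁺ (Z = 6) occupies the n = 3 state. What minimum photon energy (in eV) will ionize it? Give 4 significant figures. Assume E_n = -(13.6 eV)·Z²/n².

54.40 eV

E_n = −13.6 Z²/n² = −489.6/n² eV for Z = 6.
E_3 = −489.6/9 = −54.40 eV, so ionization (to E = 0) requires 54.40 eV.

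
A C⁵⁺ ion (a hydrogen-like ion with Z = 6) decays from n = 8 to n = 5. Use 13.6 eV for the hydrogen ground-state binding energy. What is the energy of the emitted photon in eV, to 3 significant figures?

The Bohr energies scale as Z², so for Z = 6: E_n = −489.6/n² eV.
E_8 = −489.6/64 = −7.650 eV and E_5 = −489.6/25 = −19.58 eV.
The photon energy is |E_8 − E_5| = 11.9 eV.

11.9 eV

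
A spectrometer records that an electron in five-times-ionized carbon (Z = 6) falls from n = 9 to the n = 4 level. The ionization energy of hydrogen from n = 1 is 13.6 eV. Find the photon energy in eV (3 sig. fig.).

24.6 eV

The Bohr energies scale as Z², so for Z = 6: E_n = −489.6/n² eV.
E_9 = −489.6/81 = −6.044 eV and E_4 = −489.6/16 = −30.60 eV.
The photon energy is |E_9 − E_4| = 24.6 eV.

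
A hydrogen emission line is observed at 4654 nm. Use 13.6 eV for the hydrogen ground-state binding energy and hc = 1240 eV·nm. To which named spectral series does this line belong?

ΔE = 1240/4654 = 0.2664 eV.
This matches 13.6 × (1/5² − 1/7²), so n_f = 5: the Pfund series.

Pfund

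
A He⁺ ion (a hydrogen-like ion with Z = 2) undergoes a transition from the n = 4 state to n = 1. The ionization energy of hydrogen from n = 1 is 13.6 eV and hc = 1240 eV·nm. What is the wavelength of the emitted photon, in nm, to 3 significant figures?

24.3 nm

For Z = 2 the level energies scale as Z², so the effective Rydberg energy is 13.6 × 4 = 54.40 eV.
ΔE = 54.40 × (1/1² − 1/4²) = 54.40 × 0.9375 = 51.00 eV.
λ = hc/ΔE = 1240 / 51.00 = 24.3 nm.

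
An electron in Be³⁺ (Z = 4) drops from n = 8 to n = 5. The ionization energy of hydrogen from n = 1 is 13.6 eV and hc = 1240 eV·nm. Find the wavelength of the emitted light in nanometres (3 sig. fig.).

For Z = 4 the level energies scale as Z², so the effective Rydberg energy is 13.6 × 16 = 217.6 eV.
ΔE = 217.6 × (1/5² − 1/8²) = 217.6 × 0.02438 = 5.304 eV.
λ = hc/ΔE = 1240 / 5.304 = 234 nm.

234 nm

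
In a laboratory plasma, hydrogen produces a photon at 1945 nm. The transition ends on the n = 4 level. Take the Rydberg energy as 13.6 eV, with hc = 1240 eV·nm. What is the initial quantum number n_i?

n_i = 8

The photon energy is ΔE = hc/λ = 1240 / 1945 = 0.6375 eV.
With Z = 1, ΔE = 13.60 × (1/n_f² − 1/n_i²), so 1/n_f² − 1/n_i² = 0.04688.
With n_f = 4: 1/n_i² = 1/16 − 0.04688 = 0.01562, so n_i ≈ 8.00.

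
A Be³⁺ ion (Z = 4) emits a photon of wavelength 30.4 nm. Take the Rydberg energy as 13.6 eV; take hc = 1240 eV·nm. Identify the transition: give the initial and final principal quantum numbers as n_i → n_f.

n_i = 4, n_f = 2

The photon energy is ΔE = hc/λ = 1240 / 30.4 = 40.79 eV.
With Z = 4, ΔE = 217.6 × (1/n_f² − 1/n_i²), so 1/n_f² − 1/n_i² = 0.1875.
Trying n_f = 2 gives 1/n_i² = 0.06255, i.e. n_i ≈ 4; this pair matches.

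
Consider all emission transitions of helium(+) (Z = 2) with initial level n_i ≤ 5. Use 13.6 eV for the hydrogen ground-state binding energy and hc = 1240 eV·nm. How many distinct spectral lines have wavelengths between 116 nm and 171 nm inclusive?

2

Enumerate all n_i → n_f pairs with 1 ≤ n_f < n_i ≤ 5 and compute λ = 1240 / [13.6·4·(1/n_f² − 1/n_i²)].
Lines falling in [116, 171] nm: 4→2 (121.6 nm), 3→2 (164.1 nm).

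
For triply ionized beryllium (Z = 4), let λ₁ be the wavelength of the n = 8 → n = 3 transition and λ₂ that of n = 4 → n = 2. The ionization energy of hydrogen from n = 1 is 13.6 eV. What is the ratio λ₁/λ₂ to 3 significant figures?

λ ∝ 1/ΔE ∝ 1/(1/n_f² − 1/n_i²), and the Z² and hc factors cancel in the ratio.
λ₁/λ₂ = (1/2² − 1/4²)/(1/3² − 1/8²) = 0.1875/0.09549 = 1.96.

1.96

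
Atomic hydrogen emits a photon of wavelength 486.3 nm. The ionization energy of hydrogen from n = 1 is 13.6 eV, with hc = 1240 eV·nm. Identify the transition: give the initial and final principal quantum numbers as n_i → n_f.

The photon energy is ΔE = hc/λ = 1240 / 486.3 = 2.550 eV.
With Z = 1, ΔE = 13.60 × (1/n_f² − 1/n_i²), so 1/n_f² − 1/n_i² = 0.1875.
Trying n_f = 2 gives 1/n_i² = 0.06251, i.e. n_i ≈ 4; this pair matches.

n_i = 4, n_f = 2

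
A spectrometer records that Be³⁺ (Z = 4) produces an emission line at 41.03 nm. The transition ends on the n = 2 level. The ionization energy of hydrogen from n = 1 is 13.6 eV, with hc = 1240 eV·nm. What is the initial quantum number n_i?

The photon energy is ΔE = hc/λ = 1240 / 41.03 = 30.22 eV.
With Z = 4, ΔE = 217.6 × (1/n_f² − 1/n_i²), so 1/n_f² − 1/n_i² = 0.1389.
With n_f = 2: 1/n_i² = 1/4 − 0.1389 = 0.1111, so n_i ≈ 3.00.

n_i = 3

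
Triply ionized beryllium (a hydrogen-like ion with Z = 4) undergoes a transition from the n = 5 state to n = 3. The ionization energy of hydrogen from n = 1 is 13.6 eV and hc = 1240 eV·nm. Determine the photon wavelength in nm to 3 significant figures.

80.1 nm

For Z = 4 the level energies scale as Z², so the effective Rydberg energy is 13.6 × 16 = 217.6 eV.
ΔE = 217.6 × (1/3² − 1/5²) = 217.6 × 0.07111 = 15.47 eV.
λ = hc/ΔE = 1240 / 15.47 = 80.1 nm.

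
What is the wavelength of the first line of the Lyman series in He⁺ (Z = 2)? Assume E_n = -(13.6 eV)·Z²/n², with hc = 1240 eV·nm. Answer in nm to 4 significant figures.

30.39 nm

The Lyman series terminates on n_f = 1; the first line has n_i = 1+1 = 2.
ΔE = 54.40 × (1/1² − 1/2²) = 40.80 eV.
λ = 1240 / 40.80 = 30.39 nm.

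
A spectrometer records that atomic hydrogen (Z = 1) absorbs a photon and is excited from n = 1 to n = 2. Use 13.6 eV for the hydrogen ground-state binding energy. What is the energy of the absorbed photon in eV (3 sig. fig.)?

10.2 eV

E_2 = −13.60/4 = −3.400 eV and E_1 = −13.60/1 = −13.60 eV.
The photon energy is |E_2 − E_1| = 10.2 eV.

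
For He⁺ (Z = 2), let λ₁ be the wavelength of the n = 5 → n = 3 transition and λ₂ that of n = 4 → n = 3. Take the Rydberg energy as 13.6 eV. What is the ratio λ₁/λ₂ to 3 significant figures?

0.684

λ ∝ 1/ΔE ∝ 1/(1/n_f² − 1/n_i²), and the Z² and hc factors cancel in the ratio.
λ₁/λ₂ = (1/3² − 1/4²)/(1/3² − 1/5²) = 0.04861/0.07111 = 0.684.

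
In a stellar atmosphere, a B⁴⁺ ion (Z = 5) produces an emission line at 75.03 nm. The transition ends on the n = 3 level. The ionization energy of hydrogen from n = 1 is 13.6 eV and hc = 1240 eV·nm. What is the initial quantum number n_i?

The photon energy is ΔE = hc/λ = 1240 / 75.03 = 16.53 eV.
With Z = 5, ΔE = 340.0 × (1/n_f² − 1/n_i²), so 1/n_f² − 1/n_i² = 0.04861.
With n_f = 3: 1/n_i² = 1/9 − 0.04861 = 0.06250, so n_i ≈ 4.00.

n_i = 4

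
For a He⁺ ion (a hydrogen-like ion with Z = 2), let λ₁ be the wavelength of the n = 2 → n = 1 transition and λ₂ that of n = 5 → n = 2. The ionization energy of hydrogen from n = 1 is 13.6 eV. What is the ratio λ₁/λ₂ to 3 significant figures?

0.280

λ ∝ 1/ΔE ∝ 1/(1/n_f² − 1/n_i²), and the Z² and hc factors cancel in the ratio.
λ₁/λ₂ = (1/2² − 1/5²)/(1/1² − 1/2²) = 0.2100/0.7500 = 0.280.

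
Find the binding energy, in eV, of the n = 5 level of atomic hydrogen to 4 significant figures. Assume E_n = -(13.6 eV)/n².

E_5 = −13.60/25 = −0.5440 eV, so ionization (to E = 0) requires 0.5440 eV.

0.5440 eV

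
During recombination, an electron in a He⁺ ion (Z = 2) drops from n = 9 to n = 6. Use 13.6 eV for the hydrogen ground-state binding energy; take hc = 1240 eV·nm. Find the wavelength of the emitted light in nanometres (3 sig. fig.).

1480 nm

For Z = 2 the level energies scale as Z², so the effective Rydberg energy is 13.6 × 4 = 54.40 eV.
ΔE = 54.40 × (1/6² − 1/9²) = 54.40 × 0.01543 = 0.8395 eV.
λ = hc/ΔE = 1240 / 0.8395 = 1480 nm.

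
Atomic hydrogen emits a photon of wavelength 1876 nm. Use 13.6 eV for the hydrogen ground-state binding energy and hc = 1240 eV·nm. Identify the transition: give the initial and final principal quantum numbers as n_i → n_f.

The photon energy is ΔE = hc/λ = 1240 / 1876 = 0.6610 eV.
With Z = 1, ΔE = 13.60 × (1/n_f² − 1/n_i²), so 1/n_f² − 1/n_i² = 0.04860.
Trying n_f = 3 gives 1/n_i² = 0.06251, i.e. n_i ≈ 4; this pair matches.

n_i = 4, n_f = 3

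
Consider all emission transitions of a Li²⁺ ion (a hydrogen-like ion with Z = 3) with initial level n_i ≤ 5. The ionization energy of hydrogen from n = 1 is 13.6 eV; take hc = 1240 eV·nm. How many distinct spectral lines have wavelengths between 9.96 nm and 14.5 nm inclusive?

Enumerate all n_i → n_f pairs with 1 ≤ n_f < n_i ≤ 5 and compute λ = 1240 / [13.6·9·(1/n_f² − 1/n_i²)].
Lines falling in [9.96, 14.5] nm: 5→1 (10.55 nm), 4→1 (10.81 nm), 3→1 (11.40 nm), 2→1 (13.51 nm).

4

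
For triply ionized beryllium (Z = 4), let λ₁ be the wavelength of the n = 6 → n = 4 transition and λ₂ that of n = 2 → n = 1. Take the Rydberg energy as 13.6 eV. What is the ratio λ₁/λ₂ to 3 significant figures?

21.6

λ ∝ 1/ΔE ∝ 1/(1/n_f² − 1/n_i²), and the Z² and hc factors cancel in the ratio.
λ₁/λ₂ = (1/1² − 1/2²)/(1/4² − 1/6²) = 0.7500/0.03472 = 21.6.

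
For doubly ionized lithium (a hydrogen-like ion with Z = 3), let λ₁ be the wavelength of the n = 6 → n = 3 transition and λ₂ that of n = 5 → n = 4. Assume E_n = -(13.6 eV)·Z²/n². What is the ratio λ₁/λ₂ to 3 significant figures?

0.270

λ ∝ 1/ΔE ∝ 1/(1/n_f² − 1/n_i²), and the Z² and hc factors cancel in the ratio.
λ₁/λ₂ = (1/4² − 1/5²)/(1/3² − 1/6²) = 0.02250/0.08333 = 0.270.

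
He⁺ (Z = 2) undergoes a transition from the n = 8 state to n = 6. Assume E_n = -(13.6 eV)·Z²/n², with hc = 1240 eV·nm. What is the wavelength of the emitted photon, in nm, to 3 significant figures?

For Z = 2 the level energies scale as Z², so the effective Rydberg energy is 13.6 × 4 = 54.40 eV.
ΔE = 54.40 × (1/6² − 1/8²) = 54.40 × 0.01215 = 0.6611 eV.
λ = hc/ΔE = 1240 / 0.6611 = 1880 nm.

1880 nm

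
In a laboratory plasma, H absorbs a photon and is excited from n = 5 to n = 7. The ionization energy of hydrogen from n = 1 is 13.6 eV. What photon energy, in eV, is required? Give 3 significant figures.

E_7 = −13.60/49 = −0.2776 eV and E_5 = −13.60/25 = −0.5440 eV.
The photon energy is |E_7 − E_5| = 0.266 eV.

0.266 eV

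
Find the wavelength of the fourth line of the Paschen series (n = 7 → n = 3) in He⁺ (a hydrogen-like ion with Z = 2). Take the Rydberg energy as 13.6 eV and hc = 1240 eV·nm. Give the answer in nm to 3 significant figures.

The Paschen series terminates on n_f = 3; the fourth line has n_i = 3+4 = 7.
ΔE = 54.40 × (1/3² − 1/7²) = 4.934 eV.
λ = 1240 / 4.934 = 251 nm.

251 nm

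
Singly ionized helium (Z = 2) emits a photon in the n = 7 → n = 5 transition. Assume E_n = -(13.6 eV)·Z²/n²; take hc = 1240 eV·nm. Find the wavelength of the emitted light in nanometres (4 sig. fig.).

For Z = 2 the level energies scale as Z², so the effective Rydberg energy is 13.6 × 4 = 54.40 eV.
ΔE = 54.40 × (1/5² − 1/7²) = 54.40 × 0.01959 = 1.066 eV.
λ = hc/ΔE = 1240 / 1.066 = 1163 nm.

1163 nm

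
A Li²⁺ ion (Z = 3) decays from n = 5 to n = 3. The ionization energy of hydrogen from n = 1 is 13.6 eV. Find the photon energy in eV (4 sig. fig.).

The Bohr energies scale as Z², so for Z = 3: E_n = −122.4/n² eV.
E_5 = −122.4/25 = −4.896 eV and E_3 = −122.4/9 = −13.60 eV.
The photon energy is |E_5 − E_3| = 8.704 eV.

8.704 eV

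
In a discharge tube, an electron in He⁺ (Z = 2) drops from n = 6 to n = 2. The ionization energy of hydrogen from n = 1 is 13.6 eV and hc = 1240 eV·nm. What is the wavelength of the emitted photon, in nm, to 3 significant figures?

103 nm

For Z = 2 the level energies scale as Z², so the effective Rydberg energy is 13.6 × 4 = 54.40 eV.
ΔE = 54.40 × (1/2² − 1/6²) = 54.40 × 0.2222 = 12.09 eV.
λ = hc/ΔE = 1240 / 12.09 = 103 nm.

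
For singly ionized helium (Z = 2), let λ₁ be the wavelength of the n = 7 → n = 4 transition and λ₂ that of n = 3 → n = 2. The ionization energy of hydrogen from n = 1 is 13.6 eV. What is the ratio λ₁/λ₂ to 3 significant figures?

3.30

λ ∝ 1/ΔE ∝ 1/(1/n_f² − 1/n_i²), and the Z² and hc factors cancel in the ratio.
λ₁/λ₂ = (1/2² − 1/3²)/(1/4² − 1/7²) = 0.1389/0.04209 = 3.30.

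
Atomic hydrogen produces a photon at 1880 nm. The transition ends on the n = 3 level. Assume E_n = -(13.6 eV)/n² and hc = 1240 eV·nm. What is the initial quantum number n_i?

n_i = 4

The photon energy is ΔE = hc/λ = 1240 / 1880 = 0.6596 eV.
With Z = 1, ΔE = 13.60 × (1/n_f² − 1/n_i²), so 1/n_f² − 1/n_i² = 0.04850.
With n_f = 3: 1/n_i² = 1/9 − 0.04850 = 0.06261, so n_i ≈ 4.00.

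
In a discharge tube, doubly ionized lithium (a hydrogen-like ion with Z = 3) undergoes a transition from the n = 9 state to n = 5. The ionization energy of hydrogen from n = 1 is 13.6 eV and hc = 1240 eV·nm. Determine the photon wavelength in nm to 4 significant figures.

For Z = 3 the level energies scale as Z², so the effective Rydberg energy is 13.6 × 9 = 122.4 eV.
ΔE = 122.4 × (1/5² − 1/9²) = 122.4 × 0.02765 = 3.385 eV.
λ = hc/ΔE = 1240 / 3.385 = 366.3 nm.

366.3 nm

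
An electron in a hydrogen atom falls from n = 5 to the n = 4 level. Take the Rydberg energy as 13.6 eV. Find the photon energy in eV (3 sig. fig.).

E_5 = −13.60/25 = −0.5440 eV and E_4 = −13.60/16 = −0.8500 eV.
The photon energy is |E_5 − E_4| = 0.306 eV.

0.306 eV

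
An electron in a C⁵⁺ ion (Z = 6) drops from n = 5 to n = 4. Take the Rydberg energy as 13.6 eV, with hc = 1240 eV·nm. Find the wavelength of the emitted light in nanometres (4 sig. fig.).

112.6 nm

For Z = 6 the level energies scale as Z², so the effective Rydberg energy is 13.6 × 36 = 489.6 eV.
ΔE = 489.6 × (1/4² − 1/5²) = 489.6 × 0.02250 = 11.02 eV.
λ = hc/ΔE = 1240 / 11.02 = 112.6 nm.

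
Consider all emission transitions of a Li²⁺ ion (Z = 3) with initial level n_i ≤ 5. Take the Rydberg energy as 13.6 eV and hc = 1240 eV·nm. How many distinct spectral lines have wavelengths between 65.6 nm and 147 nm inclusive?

Enumerate all n_i → n_f pairs with 1 ≤ n_f < n_i ≤ 5 and compute λ = 1240 / [13.6·9·(1/n_f² − 1/n_i²)].
Lines falling in [65.6, 147] nm: 3→2 (72.94 nm), 5→3 (142.5 nm).

2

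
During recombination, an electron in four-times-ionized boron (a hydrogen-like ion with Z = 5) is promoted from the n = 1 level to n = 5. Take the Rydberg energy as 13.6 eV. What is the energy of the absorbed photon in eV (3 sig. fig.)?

The Bohr energies scale as Z², so for Z = 5: E_n = −340.0/n² eV.
E_5 = −340.0/25 = −13.60 eV and E_1 = −340.0/1 = −340.0 eV.
The photon energy is |E_5 − E_1| = 326 eV.

326 eV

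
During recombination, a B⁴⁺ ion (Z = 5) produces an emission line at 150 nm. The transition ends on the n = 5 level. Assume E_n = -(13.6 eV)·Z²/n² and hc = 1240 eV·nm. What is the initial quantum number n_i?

The photon energy is ΔE = hc/λ = 1240 / 150 = 8.267 eV.
With Z = 5, ΔE = 340.0 × (1/n_f² − 1/n_i²), so 1/n_f² − 1/n_i² = 0.02431.
With n_f = 5: 1/n_i² = 1/25 − 0.02431 = 0.01569, so n_i ≈ 7.98.

n_i = 8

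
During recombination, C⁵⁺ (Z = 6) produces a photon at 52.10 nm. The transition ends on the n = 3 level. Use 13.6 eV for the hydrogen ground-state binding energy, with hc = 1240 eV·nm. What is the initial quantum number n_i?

n_i = 4

The photon energy is ΔE = hc/λ = 1240 / 52.10 = 23.80 eV.
With Z = 6, ΔE = 489.6 × (1/n_f² − 1/n_i²), so 1/n_f² − 1/n_i² = 0.04861.
With n_f = 3: 1/n_i² = 1/9 − 0.04861 = 0.06250, so n_i ≈ 4.00.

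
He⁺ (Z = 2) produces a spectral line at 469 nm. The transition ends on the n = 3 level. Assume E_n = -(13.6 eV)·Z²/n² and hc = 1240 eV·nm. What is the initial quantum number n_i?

The photon energy is ΔE = hc/λ = 1240 / 469 = 2.644 eV.
With Z = 2, ΔE = 54.40 × (1/n_f² − 1/n_i²), so 1/n_f² − 1/n_i² = 0.04860.
With n_f = 3: 1/n_i² = 1/9 − 0.04860 = 0.06251, so n_i ≈ 4.00.

n_i = 4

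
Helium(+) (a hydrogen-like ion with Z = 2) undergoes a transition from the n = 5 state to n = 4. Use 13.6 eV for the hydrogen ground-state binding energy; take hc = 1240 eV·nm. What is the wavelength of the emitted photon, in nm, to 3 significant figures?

1010 nm

For Z = 2 the level energies scale as Z², so the effective Rydberg energy is 13.6 × 4 = 54.40 eV.
ΔE = 54.40 × (1/4² − 1/5²) = 54.40 × 0.02250 = 1.224 eV.
λ = hc/ΔE = 1240 / 1.224 = 1010 nm.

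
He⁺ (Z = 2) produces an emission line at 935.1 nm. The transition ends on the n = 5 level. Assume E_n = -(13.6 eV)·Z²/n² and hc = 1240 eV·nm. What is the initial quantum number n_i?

n_i = 8

The photon energy is ΔE = hc/λ = 1240 / 935.1 = 1.326 eV.
With Z = 2, ΔE = 54.40 × (1/n_f² − 1/n_i²), so 1/n_f² − 1/n_i² = 0.02438.
With n_f = 5: 1/n_i² = 1/25 − 0.02438 = 0.01562, so n_i ≈ 8.00.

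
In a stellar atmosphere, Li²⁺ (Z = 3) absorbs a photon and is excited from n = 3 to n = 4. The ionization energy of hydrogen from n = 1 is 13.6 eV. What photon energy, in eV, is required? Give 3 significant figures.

5.95 eV

The Bohr energies scale as Z², so for Z = 3: E_n = −122.4/n² eV.
E_4 = −122.4/16 = −7.650 eV and E_3 = −122.4/9 = −13.60 eV.
The photon energy is |E_4 − E_3| = 5.95 eV.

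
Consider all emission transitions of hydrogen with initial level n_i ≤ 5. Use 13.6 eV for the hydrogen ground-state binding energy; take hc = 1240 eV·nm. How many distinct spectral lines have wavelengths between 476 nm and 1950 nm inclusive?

4

Enumerate all n_i → n_f pairs with 1 ≤ n_f < n_i ≤ 5 and compute λ = 1240 / [13.6·1·(1/n_f² − 1/n_i²)].
Lines falling in [476, 1950] nm: 4→2 (486.3 nm), 3→2 (656.5 nm), 5→3 (1282 nm), 4→3 (1876 nm).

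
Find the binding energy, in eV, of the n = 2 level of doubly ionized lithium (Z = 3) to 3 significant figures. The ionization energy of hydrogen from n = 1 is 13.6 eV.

30.6 eV

E_n = −13.6 Z²/n² = −122.4/n² eV for Z = 3.
E_2 = −122.4/4 = −30.6 eV, so ionization (to E = 0) requires 30.6 eV.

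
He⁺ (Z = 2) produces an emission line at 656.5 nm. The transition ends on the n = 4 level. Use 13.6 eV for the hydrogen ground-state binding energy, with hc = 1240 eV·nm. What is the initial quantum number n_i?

n_i = 6

The photon energy is ΔE = hc/λ = 1240 / 656.5 = 1.889 eV.
With Z = 2, ΔE = 54.40 × (1/n_f² − 1/n_i²), so 1/n_f² − 1/n_i² = 0.03472.
With n_f = 4: 1/n_i² = 1/16 − 0.03472 = 0.02778, so n_i ≈ 6.00.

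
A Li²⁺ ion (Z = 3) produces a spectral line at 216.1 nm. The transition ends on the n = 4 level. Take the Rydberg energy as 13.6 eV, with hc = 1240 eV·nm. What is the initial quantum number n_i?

The photon energy is ΔE = hc/λ = 1240 / 216.1 = 5.738 eV.
With Z = 3, ΔE = 122.4 × (1/n_f² − 1/n_i²), so 1/n_f² − 1/n_i² = 0.04688.
With n_f = 4: 1/n_i² = 1/16 − 0.04688 = 0.01562, so n_i ≈ 8.00.

n_i = 8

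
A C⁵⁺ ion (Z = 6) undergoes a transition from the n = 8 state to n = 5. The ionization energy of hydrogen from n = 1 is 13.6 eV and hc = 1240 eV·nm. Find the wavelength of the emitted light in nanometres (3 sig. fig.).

104 nm

For Z = 6 the level energies scale as Z², so the effective Rydberg energy is 13.6 × 36 = 489.6 eV.
ΔE = 489.6 × (1/5² − 1/8²) = 489.6 × 0.02438 = 11.93 eV.
λ = hc/ΔE = 1240 / 11.93 = 104 nm.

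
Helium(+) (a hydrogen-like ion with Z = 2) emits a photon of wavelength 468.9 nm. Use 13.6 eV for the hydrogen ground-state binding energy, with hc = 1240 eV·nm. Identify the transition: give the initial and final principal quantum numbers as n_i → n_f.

The photon energy is ΔE = hc/λ = 1240 / 468.9 = 2.644 eV.
With Z = 2, ΔE = 54.40 × (1/n_f² − 1/n_i²), so 1/n_f² − 1/n_i² = 0.04861.
Trying n_f = 3 gives 1/n_i² = 0.06250, i.e. n_i ≈ 4; this pair matches.

n_i = 4, n_f = 3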